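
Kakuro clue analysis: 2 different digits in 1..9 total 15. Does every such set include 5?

No

Counterexample: {6,9} sums to 15 without using 5.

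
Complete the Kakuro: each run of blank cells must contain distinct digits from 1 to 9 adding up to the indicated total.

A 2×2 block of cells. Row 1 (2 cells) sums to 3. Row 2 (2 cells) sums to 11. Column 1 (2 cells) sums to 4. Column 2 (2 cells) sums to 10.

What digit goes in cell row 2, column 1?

3

3 in 2 cells must be {1,2}; 4 in 2 cells must be {1,3}.
The 3 across and the 4 down share only 1, so (1,1) = 1.
(1,2) = 3 − 1 = 2 completes the 3 across.
(2,1) = 4 − 1 = 3 completes the 4 down.
(2,2) = 11 − 3 = 8 completes the 11 across.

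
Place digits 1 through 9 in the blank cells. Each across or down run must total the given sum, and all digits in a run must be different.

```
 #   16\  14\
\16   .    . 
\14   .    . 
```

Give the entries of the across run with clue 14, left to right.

16 in 2 cells must be {7,9}.
The 16 across and the 14 down share only 9, so R1C2 = 9.
The 14 across and the 16 down share only 9, so R2C1 = 9.
R2C2 = 14 − 9 = 5 completes the 14 across.
R1C1 = 16 − 9 = 7 completes the 16 across.

9, 5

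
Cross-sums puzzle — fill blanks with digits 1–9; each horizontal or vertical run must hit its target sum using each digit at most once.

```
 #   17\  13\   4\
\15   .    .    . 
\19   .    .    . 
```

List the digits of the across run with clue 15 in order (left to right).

8 6 1

17 in 2 cells must be {8,9}; 4 in 2 cells must be {1,3}.
The 19 across and the 4 down share only 3, so R2C3 = 3.
R1C3 = 4 − 3 = 1 completes the 4 down.
Given what's placed, R2C1 must be 9 to fit the 19 across and 17 down.
R2C2 = 19 − 12 = 7 completes the 19 across.
R1C1 = 17 − 9 = 8 completes the 17 down.
R1C2 = 15 − 9 = 6 completes the 15 across.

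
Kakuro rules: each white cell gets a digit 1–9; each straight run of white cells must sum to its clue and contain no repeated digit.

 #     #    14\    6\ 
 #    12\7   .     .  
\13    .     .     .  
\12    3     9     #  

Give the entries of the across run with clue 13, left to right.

9 3 1

R2C1 = 12 − 3 = 9 completes the 12 down.
R2C3 = 1: the only remaining digit allowed by both the 13 across and the 6 down.
R1C3 = 6 − 1 = 5 completes the 6 down.
R2C2 = 13 − 10 = 3 completes the 13 across.
R1C2 = 7 − 5 = 2 completes the 7 across.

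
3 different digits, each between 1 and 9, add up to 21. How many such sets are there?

3

3 distinct digits from 1–9 sum between 6 and 24.
Enumerating: {4,8,9}, {5,7,9}, {6,7,8}.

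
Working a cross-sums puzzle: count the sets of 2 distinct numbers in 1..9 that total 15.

2

2 distinct digits from 1–9 sum between 3 and 17.
Enumerating: {6,9}, {7,8}.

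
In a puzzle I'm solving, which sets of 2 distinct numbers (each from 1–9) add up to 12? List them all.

2 distinct digits from 1–9 sum between 3 and 17.

{3,9}; {4,8}; {5,7}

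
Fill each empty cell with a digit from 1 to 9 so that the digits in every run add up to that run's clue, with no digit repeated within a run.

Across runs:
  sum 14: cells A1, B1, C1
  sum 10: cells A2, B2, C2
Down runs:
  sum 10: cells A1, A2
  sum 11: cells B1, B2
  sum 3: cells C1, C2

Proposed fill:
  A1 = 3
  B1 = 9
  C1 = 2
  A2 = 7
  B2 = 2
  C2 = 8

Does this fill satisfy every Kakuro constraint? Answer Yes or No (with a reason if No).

No — the down run C1–C2 sums to 10, not 3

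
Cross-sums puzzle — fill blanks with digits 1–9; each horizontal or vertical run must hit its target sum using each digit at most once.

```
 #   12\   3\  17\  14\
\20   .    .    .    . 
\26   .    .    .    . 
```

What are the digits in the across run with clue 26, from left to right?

3 in 2 cells must be {1,2}; 17 in 2 cells must be {8,9}.
Only 2 fits R2C2 under both its across sum 26 and down sum 3.
R1C2 = 3 − 2 = 1 completes the 3 down.
Nothing is forced directly, so branch on R1C3, whose candidates are 8 or 9. If R1C3 = 9: that forces R2C3 = 8, R2C4 = 9, after which R1C4 would have to be in {2,3,4,6,7,8} for the 20 across but in {5} for the 14 down — contradiction. So R1C3 = 8.
R2C3 = 17 − 8 = 9 completes the 17 down.
R2C4 = 8: the only remaining digit allowed by both the 26 across and the 14 down.
R1C4 = 14 − 8 = 6 completes the 14 down.
R2C1 = 26 − 19 = 7 completes the 26 across.

7, 2, 9, 8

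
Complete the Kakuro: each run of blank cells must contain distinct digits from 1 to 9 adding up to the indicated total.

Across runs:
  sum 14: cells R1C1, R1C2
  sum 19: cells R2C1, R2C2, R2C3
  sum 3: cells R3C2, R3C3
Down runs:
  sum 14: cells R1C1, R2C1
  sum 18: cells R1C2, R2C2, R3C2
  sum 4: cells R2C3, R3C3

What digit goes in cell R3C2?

3 in 2 cells must be {1,2}; 4 in 2 cells must be {1,3}.
The 19 across and the 4 down share only 3, so R2C3 = 3.
R3C3 = 4 − 3 = 1 completes the 4 down.
R2C1 = 9: the only remaining digit allowed by both the 19 across and the 14 down.
R2C2 = 19 − 12 = 7 completes the 19 across.
R3C2 = 3 − 1 = 2 completes the 3 across.
R1C1 = 14 − 9 = 5 completes the 14 down.
R1C2 = 14 − 5 = 9 completes the 14 across.

2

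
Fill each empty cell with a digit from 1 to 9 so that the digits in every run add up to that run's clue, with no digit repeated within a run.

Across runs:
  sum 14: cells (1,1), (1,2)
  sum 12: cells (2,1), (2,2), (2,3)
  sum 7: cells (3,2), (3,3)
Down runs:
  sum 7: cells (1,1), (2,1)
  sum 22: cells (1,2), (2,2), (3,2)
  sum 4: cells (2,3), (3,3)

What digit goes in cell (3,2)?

4 in 2 cells must be {1,3}.
Nothing is forced directly, so branch on (3,2), whose candidates are 5 or 6. If (3,2) = 5: then (3,3) would have to be in {2} for the 7 across but in {1,3} for the 4 down — contradiction. So (3,2) = 6.
(1,2) = 9: the only remaining digit allowed by both the 14 across and the 22 down.
(2,2) = 22 − 15 = 7 completes the 22 down.
(3,3) = 7 − 6 = 1 completes the 7 across.
(1,1) = 14 − 9 = 5 completes the 14 across.
(2,1) = 7 − 5 = 2 completes the 7 down.
(2,3) = 12 − 9 = 3 completes the 12 across.

6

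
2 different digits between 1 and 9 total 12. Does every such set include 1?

Counterexample: {3,9} sums to 12 without using 1.

No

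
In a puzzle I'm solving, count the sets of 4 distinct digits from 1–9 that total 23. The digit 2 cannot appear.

6

4 distinct digits from 1–9 sum between 10 and 30.
Dropping sets that contain 2.
Enumerating: {1,5,8,9}, {1,6,7,9}, {3,4,7,9}, {3,5,6,9}, {3,5,7,8}, {4,5,6,8}.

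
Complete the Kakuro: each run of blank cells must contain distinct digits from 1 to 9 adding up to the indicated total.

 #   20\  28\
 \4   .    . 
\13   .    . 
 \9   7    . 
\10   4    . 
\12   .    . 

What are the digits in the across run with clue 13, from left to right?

4 in 2 cells must be {1,3}.
R3C2 = 9 − 7 = 2 completes the 9 across.
R4C2 = 10 − 4 = 6 completes the 10 across.
Given what's placed, R1C2 must be 3 to fit the 4 across and 28 down.
R1C1 = 4 − 3 = 1 completes the 4 across.
No cell is forced outright now. R2C1 can only be 5 or 6 (the digits allowed by both its 13 across and its 20 down). If R2C1 = 6: then R2C2 would have to be in {7} for the 13 across but in {8,9} for the 28 down — contradiction. So R2C1 = 5.
R2C2 = 13 − 5 = 8 completes the 13 across.

5 8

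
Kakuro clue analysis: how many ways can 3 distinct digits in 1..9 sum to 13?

7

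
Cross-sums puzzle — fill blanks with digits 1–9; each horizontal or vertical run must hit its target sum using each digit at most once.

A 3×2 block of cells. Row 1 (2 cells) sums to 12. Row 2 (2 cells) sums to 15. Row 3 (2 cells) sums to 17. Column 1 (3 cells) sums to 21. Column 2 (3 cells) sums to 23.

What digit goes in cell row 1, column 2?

17 in 2 cells must be {8,9}; 23 in 3 cells must be {6,8,9}.
Nothing is forced directly, so branch on (1,2), whose candidates are 8 or 9. If (1,2) = 9: then (1,1) would have to be in {3} for the 12 across but in {4,5,6,7,8,9} for the 21 down — contradiction. So (1,2) = 8.
(1,1) = 12 − 8 = 4 completes the 12 across.
Given what's placed, (3,2) must be 9 to fit the 17 across and 23 down.
(2,2) = 23 − 17 = 6 completes the 23 down.
(3,1) = 17 − 9 = 8 completes the 17 across.
(2,1) = 15 − 6 = 9 completes the 15 across.

8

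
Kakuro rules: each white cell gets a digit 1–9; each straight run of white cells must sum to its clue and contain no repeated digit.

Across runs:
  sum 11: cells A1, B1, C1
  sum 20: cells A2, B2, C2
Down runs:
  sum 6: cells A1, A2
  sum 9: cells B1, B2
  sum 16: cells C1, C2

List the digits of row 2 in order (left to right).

5 6 9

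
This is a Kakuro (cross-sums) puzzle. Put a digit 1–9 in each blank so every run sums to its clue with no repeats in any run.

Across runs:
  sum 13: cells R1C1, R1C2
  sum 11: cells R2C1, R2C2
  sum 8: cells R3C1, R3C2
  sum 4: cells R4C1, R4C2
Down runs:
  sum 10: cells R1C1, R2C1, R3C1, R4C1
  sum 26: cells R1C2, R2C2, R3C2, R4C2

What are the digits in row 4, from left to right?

4 in 2 cells must be {1,3}; 10 in 4 cells must be {1,2,3,4}.
Only 4 fits R1C1 under both its across sum 13 and down sum 10.
R1C2 = 13 − 4 = 9 completes the 13 across.
Given what's placed, R4C2 must be 3 to fit the 4 across and 26 down.
R3C2 = 6: the only remaining digit allowed by both the 8 across and the 26 down.
R4C1 = 4 − 3 = 1 completes the 4 across.

1 3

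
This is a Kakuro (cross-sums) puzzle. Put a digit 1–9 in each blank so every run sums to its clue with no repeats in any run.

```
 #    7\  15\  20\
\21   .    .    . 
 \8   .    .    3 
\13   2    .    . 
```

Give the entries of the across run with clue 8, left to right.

7 in 3 cells must be {1,2,4}.
Given what's placed, R1C1 must be 4 to fit the 21 across and 7 down.
R2C1 = 7 − 6 = 1 completes the 7 down.
R2C2 = 8 − 4 = 4 completes the 8 across.
R3C3 = 8: the only remaining digit allowed by both the 13 across and the 20 down.
R1C3 = 20 − 11 = 9 completes the 20 down.
R3C2 = 13 − 10 = 3 completes the 13 across.
R1C2 = 21 − 13 = 8 completes the 21 across.

1 4 3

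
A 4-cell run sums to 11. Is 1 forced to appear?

The only way to make 11 from 4 distinct digits is {1,2,3,5}, which contains 1.

Yes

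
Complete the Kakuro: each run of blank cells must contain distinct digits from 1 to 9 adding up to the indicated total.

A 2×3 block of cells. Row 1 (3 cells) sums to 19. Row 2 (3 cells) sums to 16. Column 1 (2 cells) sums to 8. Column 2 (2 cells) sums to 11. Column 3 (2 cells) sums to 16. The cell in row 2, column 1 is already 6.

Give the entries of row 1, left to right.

16 in 2 cells must be {7,9}.
(1,1) = 8 − 6 = 2 completes the 8 down.
Given what's placed, (1,3) must be 9 to fit the 19 across and 16 down.
(2,3) = 16 − 9 = 7 completes the 16 down.
(1,2) = 19 − 11 = 8 completes the 19 across.
(2,2) = 16 − 13 = 3 completes the 16 across.

2 8 9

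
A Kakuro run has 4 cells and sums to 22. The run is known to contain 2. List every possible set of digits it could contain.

{2,3,8,9}; {2,4,7,9}; {2,5,6,9}; {2,5,7,8}

4 distinct digits from 1–9 sum between 10 and 30.
Keeping only sets containing 2.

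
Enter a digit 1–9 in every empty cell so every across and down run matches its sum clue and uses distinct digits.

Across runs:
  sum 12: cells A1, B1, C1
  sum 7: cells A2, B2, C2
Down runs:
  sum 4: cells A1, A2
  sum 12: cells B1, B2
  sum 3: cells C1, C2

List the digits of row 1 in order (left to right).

7 in 3 cells must be {1,2,4}; 4 in 2 cells must be {1,3}; 3 in 2 cells must be {1,2}.
The 7 across and the 4 down share only 1, so A2 = 1.
Given what's placed, B2 must be 4 to fit the 7 across and 12 down.
C2 = 7 − 5 = 2 completes the 7 across.
A1 = 4 − 1 = 3 completes the 4 down.
B1 = 12 − 4 = 8 completes the 12 down.
C1 = 12 − 11 = 1 completes the 12 across.

3 8 1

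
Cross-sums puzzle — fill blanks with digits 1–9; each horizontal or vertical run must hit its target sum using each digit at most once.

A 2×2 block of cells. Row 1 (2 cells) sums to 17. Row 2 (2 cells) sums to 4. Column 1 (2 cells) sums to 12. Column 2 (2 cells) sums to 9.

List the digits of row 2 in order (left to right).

3 1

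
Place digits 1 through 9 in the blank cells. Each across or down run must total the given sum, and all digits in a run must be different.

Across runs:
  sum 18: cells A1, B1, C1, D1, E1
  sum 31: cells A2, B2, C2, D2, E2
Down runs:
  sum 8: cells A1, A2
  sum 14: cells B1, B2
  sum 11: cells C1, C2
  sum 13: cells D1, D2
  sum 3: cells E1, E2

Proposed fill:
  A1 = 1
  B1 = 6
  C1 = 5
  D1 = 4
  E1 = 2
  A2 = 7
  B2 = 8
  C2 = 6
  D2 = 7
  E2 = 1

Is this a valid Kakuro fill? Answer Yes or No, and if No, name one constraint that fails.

No — the across run A2–E2 sums to 29, not 31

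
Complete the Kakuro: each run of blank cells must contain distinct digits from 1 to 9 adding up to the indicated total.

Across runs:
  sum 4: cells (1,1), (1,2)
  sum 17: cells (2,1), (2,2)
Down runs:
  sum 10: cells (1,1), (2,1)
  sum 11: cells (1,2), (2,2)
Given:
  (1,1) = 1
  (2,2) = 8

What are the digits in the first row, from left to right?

4 in 2 cells must be {1,3}; 17 in 2 cells must be {8,9}.
(1,2) = 4 − 1 = 3 completes the 4 across.
(2,1) = 17 − 8 = 9 completes the 17 across.

1 3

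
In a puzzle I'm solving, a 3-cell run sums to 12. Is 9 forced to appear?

No

Counterexample: {1,3,8} sums to 12 without using 9.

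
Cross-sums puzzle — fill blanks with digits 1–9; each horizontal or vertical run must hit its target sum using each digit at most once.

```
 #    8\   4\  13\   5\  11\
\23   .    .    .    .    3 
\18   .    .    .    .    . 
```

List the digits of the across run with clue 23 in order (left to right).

6 1 9 4 3

4 in 2 cells must be {1,3}.
Given what's placed, R1C2 must be 1 to fit the 23 across and 4 down.
R2C2 = 4 − 1 = 3 completes the 4 down.
R2C5 = 11 − 3 = 8 completes the 11 down.
Given what's placed, R2C3 must be 4 to fit the 18 across and 13 down.
R1C3 = 13 − 4 = 9 completes the 13 down.
Nothing is forced directly, so branch on R1C1, whose candidates are 2 or 6. If R1C1 = 2: then R1C4 would have to be in {8} for the 23 across but in {1,2,3,4} for the 5 down — contradiction. So R1C1 = 6.
R1C4 = 23 − 19 = 4 completes the 23 across.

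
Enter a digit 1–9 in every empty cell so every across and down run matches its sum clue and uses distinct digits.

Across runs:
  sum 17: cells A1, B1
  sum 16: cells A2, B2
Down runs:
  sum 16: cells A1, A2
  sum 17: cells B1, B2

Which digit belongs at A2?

7

17 in 2 cells must be {8,9}; 16 in 2 cells must be {7,9}.
The 17 across and the 16 down share only 9, so A1 = 9.
B1 = 17 − 9 = 8 completes the 17 across.
A2 = 16 − 9 = 7 completes the 16 down.
B2 = 16 − 7 = 9 completes the 16 across.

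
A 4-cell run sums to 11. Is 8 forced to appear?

No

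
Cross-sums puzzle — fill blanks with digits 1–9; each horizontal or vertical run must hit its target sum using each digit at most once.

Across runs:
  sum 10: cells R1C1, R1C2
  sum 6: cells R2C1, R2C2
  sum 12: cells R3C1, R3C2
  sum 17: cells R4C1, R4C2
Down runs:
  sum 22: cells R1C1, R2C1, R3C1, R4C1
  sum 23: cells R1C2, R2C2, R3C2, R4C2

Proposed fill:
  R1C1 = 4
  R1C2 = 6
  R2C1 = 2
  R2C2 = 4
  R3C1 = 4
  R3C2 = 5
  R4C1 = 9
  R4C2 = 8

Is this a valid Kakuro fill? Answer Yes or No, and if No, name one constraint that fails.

No — the down run R1C1–R4C1 sums to 19, not 22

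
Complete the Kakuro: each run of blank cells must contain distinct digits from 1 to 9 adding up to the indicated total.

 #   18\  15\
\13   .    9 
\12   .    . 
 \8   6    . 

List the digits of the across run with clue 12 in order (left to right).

8, 4

R1C1 = 13 − 9 = 4 completes the 13 across.
R2C1 = 18 − 10 = 8 completes the 18 down.
R2C2 = 12 − 8 = 4 completes the 12 across.
R3C2 = 8 − 6 = 2 completes the 8 across.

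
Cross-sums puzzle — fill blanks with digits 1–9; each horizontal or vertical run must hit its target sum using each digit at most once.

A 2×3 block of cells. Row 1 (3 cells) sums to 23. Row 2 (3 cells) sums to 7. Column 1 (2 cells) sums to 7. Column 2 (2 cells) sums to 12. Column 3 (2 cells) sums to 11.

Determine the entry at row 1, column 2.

23 in 3 cells must be {6,8,9}; 7 in 3 cells must be {1,2,4}.
The 23 across and the 7 down share only 6, so (1,1) = 6.
(2,1) = 7 − 6 = 1 completes the 7 down.
Given what's placed, (2,2) must be 4 to fit the 7 across and 12 down.
(2,3) = 7 − 5 = 2 completes the 7 across.
(1,2) = 12 − 4 = 8 completes the 12 down.
(1,3) = 23 − 14 = 9 completes the 23 across.

8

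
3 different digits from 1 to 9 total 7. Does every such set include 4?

Yes

The only way to make 7 from 3 distinct digits is {1,2,4}, which contains 4.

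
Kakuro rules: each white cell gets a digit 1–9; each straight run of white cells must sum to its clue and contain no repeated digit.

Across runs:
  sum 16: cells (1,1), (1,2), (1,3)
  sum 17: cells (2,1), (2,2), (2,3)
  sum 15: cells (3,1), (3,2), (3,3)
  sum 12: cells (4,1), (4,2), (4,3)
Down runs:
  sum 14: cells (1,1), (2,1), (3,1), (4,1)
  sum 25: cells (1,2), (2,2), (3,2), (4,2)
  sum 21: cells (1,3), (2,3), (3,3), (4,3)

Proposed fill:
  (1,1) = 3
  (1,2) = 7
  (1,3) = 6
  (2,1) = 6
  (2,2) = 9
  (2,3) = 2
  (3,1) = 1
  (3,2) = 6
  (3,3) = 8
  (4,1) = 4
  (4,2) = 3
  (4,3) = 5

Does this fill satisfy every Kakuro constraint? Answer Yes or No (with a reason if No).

Across: 3+7+6=16; 6+9+2=17; 1+6+8=15; 4+3+5=12. Down: 3+6+1+4=14; 7+9+6+3=25; 6+2+8+5=21. No digit repeats within any run.

Yes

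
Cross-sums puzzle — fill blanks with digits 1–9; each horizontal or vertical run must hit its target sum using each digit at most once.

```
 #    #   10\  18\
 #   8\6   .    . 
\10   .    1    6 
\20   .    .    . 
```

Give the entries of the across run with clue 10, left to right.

R2C1 = 10 − 7 = 3 completes the 10 across.
R3C1 = 8 − 3 = 5 completes the 8 down.
Nothing is forced directly, so branch on R1C3, whose candidates are 4 or 5. If R1C3 = 5: then R1C2 would have to be in {1} for the 6 across but in {2,3,4,5,6,7} for the 10 down — contradiction. So R1C3 = 4.
R1C2 = 6 − 4 = 2 completes the 6 across.
R3C2 = 10 − 3 = 7 completes the 10 down.
R3C3 = 20 − 12 = 8 completes the 20 across.

3, 1, 6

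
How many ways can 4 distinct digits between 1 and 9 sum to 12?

4 distinct digits from 1–9 sum between 10 and 30.
Enumerating: {1,2,3,6}, {1,2,4,5}.

2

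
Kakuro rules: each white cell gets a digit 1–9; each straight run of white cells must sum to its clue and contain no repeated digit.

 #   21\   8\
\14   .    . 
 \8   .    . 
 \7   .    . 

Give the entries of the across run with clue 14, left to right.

The 14 across and the 8 down share only 5, so R1C2 = 5.
R1C1 = 14 − 5 = 9 completes the 14 across.
Nothing is forced directly, so branch on R2C1, whose candidates are 5 or 7. If R2C1 = 5: then R2C2 would have to be in {3} for the 8 across but in {1,2} for the 8 down — contradiction. So R2C1 = 7.
R2C2 = 8 − 7 = 1 completes the 8 across.
R3C1 = 21 − 16 = 5 completes the 21 down.
R3C2 = 7 − 5 = 2 completes the 7 across.

9, 5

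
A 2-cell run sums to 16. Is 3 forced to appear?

No

The only way to make 16 from 2 distinct digits is {7,9}, which does not contain 3.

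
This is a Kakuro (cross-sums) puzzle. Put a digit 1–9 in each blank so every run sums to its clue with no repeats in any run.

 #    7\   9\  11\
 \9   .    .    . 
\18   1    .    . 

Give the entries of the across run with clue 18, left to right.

R1C1 = 7 − 1 = 6 completes the 7 down.
R1C3 = 2: the only remaining digit allowed by both the 9 across and the 11 down.
Given what's placed, R2C2 must be 8 to fit the 18 across and 9 down.
R2C3 = 18 − 9 = 9 completes the 18 across.
R1C2 = 9 − 8 = 1 completes the 9 across.

1 8 9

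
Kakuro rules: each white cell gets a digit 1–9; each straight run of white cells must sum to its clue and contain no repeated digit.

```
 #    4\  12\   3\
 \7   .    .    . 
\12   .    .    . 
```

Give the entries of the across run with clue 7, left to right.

7 in 3 cells must be {1,2,4}; 4 in 2 cells must be {1,3}; 3 in 2 cells must be {1,2}.
The 7 across and the 4 down share only 1, so R1C1 = 1.
Given what's placed, R1C2 must be 4 to fit the 7 across and 12 down.
R1C3 = 7 − 5 = 2 completes the 7 across.
R2C1 = 4 − 1 = 3 completes the 4 down.
R2C2 = 12 − 4 = 8 completes the 12 down.
R2C3 = 12 − 11 = 1 completes the 12 across.

1 4 2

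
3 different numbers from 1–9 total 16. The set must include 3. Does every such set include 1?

No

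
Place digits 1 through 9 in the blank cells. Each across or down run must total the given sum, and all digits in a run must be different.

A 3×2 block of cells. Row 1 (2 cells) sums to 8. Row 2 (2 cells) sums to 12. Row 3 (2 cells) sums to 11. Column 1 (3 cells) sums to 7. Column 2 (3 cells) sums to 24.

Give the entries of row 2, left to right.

7 in 3 cells must be {1,2,4}; 24 in 3 cells must be {7,8,9}.
The 8 across and the 24 down share only 7, so (1,2) = 7.
The 12 across and the 7 down share only 4, so (2,1) = 4.
(2,2) = 12 − 4 = 8 completes the 12 across.
(3,1) = 2: the only remaining digit allowed by both the 11 across and the 7 down.
(3,2) = 11 − 2 = 9 completes the 11 across.
(1,1) = 8 − 7 = 1 completes the 8 across.

4 8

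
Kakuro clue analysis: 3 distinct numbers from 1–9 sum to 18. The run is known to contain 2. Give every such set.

{2,7,9}

3 distinct digits from 1–9 sum between 6 and 24.
Keeping only sets containing 2.
Only one set works: {2,7,9}.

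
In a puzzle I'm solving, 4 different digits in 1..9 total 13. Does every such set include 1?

Yes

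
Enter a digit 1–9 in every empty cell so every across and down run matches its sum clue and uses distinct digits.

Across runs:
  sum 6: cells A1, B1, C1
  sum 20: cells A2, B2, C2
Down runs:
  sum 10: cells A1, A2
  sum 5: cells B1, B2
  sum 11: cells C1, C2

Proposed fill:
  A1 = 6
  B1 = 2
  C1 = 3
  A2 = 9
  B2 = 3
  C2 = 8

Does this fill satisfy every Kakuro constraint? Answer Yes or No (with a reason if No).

No — the down run A1–A2 sums to 15, not 10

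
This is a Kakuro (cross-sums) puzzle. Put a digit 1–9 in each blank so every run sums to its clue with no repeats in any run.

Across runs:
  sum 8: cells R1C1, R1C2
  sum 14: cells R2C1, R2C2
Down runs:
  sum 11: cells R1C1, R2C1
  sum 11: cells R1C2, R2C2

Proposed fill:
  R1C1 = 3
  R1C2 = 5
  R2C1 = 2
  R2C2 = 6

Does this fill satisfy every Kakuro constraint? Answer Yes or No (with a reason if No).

No — the across run R2C1–R2C2 sums to 8, not 14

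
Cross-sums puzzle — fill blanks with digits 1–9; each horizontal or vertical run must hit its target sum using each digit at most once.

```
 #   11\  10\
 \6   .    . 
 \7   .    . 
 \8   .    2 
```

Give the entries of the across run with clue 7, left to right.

4 3

R3C1 = 8 − 2 = 6 completes the 8 across.
No cell is forced outright now. R1C2 can only be 1 or 5 (the digits allowed by both its 6 across and its 10 down). If R1C2 = 1: then R1C1 would have to be in {5} for the 6 across but in {1,2,3,4} for the 11 down — contradiction. So R1C2 = 5.
R1C1 = 6 − 5 = 1 completes the 6 across.
R2C1 = 11 − 7 = 4 completes the 11 down.
R2C2 = 7 − 4 = 3 completes the 7 across.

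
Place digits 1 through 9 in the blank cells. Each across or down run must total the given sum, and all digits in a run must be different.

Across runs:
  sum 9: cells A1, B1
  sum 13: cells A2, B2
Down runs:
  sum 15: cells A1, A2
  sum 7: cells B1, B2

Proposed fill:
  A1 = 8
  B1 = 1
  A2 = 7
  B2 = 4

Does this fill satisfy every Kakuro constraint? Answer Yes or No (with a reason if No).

No — the across run A2–B2 sums to 11, not 13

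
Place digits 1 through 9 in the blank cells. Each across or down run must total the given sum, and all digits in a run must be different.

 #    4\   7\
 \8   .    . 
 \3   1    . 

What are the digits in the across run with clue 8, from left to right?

3, 5

3 in 2 cells must be {1,2}; 4 in 2 cells must be {1,3}.
R1C1 = 4 − 1 = 3 completes the 4 down.
R1C2 = 8 − 3 = 5 completes the 8 across.
R2C2 = 3 − 1 = 2 completes the 3 across.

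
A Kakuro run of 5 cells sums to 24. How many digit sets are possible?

11

5 distinct digits from 1–9 sum between 15 and 35.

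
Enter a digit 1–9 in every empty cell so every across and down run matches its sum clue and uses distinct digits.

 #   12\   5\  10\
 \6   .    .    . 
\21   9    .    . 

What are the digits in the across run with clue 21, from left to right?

6 in 3 cells must be {1,2,3}.
R1C1 = 12 − 9 = 3 completes the 12 down.
Given what's placed, R2C2 must be 4 to fit the 21 across and 5 down.
R2C3 = 21 − 13 = 8 completes the 21 across.
R1C2 = 5 − 4 = 1 completes the 5 down.
R1C3 = 6 − 4 = 2 completes the 6 across.

9, 4, 8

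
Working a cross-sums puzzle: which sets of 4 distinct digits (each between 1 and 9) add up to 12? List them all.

{1,2,3,6}; {1,2,4,5}

4 distinct digits from 1–9 sum between 10 and 30.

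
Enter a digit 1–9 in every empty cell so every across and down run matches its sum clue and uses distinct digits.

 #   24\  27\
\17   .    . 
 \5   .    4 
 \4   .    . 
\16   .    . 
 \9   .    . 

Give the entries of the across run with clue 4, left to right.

3, 1

17 in 2 cells must be {8,9}; 4 in 2 cells must be {1,3}; 16 in 2 cells must be {7,9}.
R2C1 = 5 − 4 = 1 completes the 5 across.
Given what's placed, R3C1 must be 3 to fit the 4 across and 24 down.
R3C2 = 4 − 3 = 1 completes the 4 across.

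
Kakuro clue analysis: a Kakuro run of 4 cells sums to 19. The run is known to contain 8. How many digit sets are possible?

4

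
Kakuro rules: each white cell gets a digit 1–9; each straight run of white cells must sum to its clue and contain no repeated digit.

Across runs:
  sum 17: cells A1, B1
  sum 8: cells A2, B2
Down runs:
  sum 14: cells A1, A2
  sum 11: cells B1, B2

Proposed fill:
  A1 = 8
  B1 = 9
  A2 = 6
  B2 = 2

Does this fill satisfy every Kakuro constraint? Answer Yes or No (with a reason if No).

Yes

Across: 8+9=17; 6+2=8. Down: 8+6=14; 9+2=11. No digit repeats within any run.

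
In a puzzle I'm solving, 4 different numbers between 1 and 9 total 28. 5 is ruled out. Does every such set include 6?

The only way to make 28 from 4 distinct digits under that restriction is {4,7,8,9}, which does not contain 6.

No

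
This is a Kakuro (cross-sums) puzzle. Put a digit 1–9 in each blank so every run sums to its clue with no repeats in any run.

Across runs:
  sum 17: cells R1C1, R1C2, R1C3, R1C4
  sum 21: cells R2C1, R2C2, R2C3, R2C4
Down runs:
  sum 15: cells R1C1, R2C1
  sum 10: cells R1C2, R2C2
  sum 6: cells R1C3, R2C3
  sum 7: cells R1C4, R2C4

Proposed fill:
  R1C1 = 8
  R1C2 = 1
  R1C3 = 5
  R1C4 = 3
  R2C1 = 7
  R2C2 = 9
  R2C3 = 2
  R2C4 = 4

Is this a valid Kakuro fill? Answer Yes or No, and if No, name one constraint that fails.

No — the down run R1C3–R2C3 sums to 7, not 6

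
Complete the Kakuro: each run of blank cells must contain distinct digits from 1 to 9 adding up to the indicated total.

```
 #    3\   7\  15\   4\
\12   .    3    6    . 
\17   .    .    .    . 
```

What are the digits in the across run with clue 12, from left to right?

3 in 2 cells must be {1,2}; 4 in 2 cells must be {1,3}.
R1C4 = 1: the only remaining digit allowed by both the 12 across and the 4 down.
R2C2 = 7 − 3 = 4 completes the 7 down.
R2C3 = 15 − 6 = 9 completes the 15 down.
R2C4 = 4 − 1 = 3 completes the 4 down.
R1C1 = 12 − 10 = 2 completes the 12 across.
R2C1 = 17 − 16 = 1 completes the 17 across.

2 3 6 1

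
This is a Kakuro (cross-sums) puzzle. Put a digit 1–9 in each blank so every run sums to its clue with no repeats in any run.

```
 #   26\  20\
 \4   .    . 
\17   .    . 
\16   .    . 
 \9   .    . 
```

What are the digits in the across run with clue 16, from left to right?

9 7

4 in 2 cells must be {1,3}; 17 in 2 cells must be {8,9}; 16 in 2 cells must be {7,9}.
Only 3 fits R1C1 under both its across sum 4 and down sum 26.
R1C2 = 4 − 3 = 1 completes the 4 across.
Given what's placed, R3C1 must be 9 to fit the 16 across and 26 down.
R3C2 = 16 − 9 = 7 completes the 16 across.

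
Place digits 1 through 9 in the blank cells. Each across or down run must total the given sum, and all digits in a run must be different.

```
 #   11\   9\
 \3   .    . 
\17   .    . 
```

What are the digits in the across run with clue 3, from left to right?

2, 1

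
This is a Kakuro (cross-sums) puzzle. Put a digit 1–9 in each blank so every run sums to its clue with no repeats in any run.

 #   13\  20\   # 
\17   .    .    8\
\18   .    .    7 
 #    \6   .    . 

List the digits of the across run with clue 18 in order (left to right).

5 6 7

17 in 2 cells must be {8,9}.
R3C3 = 8 − 7 = 1 completes the 8 down.
R3C2 = 6 − 1 = 5 completes the 6 across.
No cell is forced outright now. R1C1 can only be 8 or 9 (the digits allowed by both its 17 across and its 13 down). If R1C1 = 9: that forces R1C2 = 8, after which R2C1 would have to be in {2,3,5,6,8,9} for the 18 across but in {4} for the 13 down — contradiction. So R1C1 = 8.
R1C2 = 17 − 8 = 9 completes the 17 across.
R2C1 = 13 − 8 = 5 completes the 13 down.
R2C2 = 18 − 12 = 6 completes the 18 across.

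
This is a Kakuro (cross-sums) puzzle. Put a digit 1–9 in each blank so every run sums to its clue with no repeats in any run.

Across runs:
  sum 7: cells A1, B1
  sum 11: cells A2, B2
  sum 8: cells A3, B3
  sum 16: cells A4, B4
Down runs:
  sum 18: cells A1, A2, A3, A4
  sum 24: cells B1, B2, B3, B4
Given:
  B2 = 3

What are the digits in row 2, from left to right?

16 in 2 cells must be {7,9}.
A2 = 11 − 3 = 8 completes the 11 across.
Given what's placed, A4 must be 7 to fit the 16 across and 18 down.
B4 = 16 − 7 = 9 completes the 16 across.
Nothing is forced directly, so branch on A1, whose candidates are 1 or 2. If A1 = 1: then B1 would have to be in {6} for the 7 across but in {4,5,7,8} for the 24 down — contradiction. So A1 = 2.
B1 = 7 − 2 = 5 completes the 7 across.
A3 = 18 − 17 = 1 completes the 18 down.
B3 = 8 − 1 = 7 completes the 8 across.

8 3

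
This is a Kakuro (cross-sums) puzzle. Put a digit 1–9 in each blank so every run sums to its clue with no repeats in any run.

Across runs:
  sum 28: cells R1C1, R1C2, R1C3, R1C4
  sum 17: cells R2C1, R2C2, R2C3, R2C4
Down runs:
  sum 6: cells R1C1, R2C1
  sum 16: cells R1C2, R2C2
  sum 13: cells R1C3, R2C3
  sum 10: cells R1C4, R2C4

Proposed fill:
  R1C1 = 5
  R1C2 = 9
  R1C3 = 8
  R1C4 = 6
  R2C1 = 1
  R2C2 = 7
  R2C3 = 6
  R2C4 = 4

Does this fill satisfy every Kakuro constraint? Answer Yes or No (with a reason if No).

No — the down run R1C3–R2C3 sums to 14, not 13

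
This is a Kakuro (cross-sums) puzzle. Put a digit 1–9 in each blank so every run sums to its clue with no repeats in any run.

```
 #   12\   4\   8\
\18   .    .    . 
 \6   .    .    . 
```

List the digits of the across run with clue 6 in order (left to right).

6 in 3 cells must be {1,2,3}; 4 in 2 cells must be {1,3}.
The 6 across and the 12 down share only 3, so R2C1 = 3.
Given what's placed, R2C2 must be 1 to fit the 6 across and 4 down.
R2C3 = 6 − 4 = 2 completes the 6 across.
R1C1 = 12 − 3 = 9 completes the 12 down.
R1C2 = 4 − 1 = 3 completes the 4 down.
R1C3 = 18 − 12 = 6 completes the 18 across.

3 1 2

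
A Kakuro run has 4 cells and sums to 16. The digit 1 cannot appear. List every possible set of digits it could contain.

{2,3,4,7}; {2,3,5,6}

4 distinct digits from 1–9 sum between 10 and 30.
Dropping sets that contain 1.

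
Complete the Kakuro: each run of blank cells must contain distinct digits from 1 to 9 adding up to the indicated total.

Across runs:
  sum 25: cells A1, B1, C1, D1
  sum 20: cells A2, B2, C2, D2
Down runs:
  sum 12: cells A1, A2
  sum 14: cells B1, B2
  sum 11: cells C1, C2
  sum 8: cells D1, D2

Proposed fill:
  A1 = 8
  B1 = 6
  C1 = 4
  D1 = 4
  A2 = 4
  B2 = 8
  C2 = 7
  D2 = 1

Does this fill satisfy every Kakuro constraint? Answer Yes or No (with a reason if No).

No — the across run A1–D1 sums to 22, not 25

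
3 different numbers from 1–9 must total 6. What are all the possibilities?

3 distinct digits from 1–9 sum between 6 and 24.
Only one set works: {1,2,3}.

{1,2,3}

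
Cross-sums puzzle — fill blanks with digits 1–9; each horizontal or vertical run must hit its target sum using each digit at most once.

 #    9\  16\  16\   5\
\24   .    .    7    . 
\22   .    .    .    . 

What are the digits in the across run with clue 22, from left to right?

16 in 2 cells must be {7,9}.
Given what's placed, R1C2 must be 9 to fit the 24 across and 16 down.
R2C2 = 16 − 9 = 7 completes the 16 down.
R2C3 = 16 − 7 = 9 completes the 16 down.
Nothing is forced directly, so branch on R1C4, whose candidates are 2 or 3. If R1C4 = 2: that forces R1C1 = 6, after which R2C1 would have to be in {1,2,4,5} for the 22 across but in {3} for the 9 down — contradiction. So R1C4 = 3.
R1C1 = 24 − 19 = 5 completes the 24 across.
R2C1 = 9 − 5 = 4 completes the 9 down.
R2C4 = 22 − 20 = 2 completes the 22 across.

4 7 9 2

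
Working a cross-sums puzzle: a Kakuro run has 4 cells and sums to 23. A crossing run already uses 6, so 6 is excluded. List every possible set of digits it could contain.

{1,5,8,9}; {2,4,8,9}; {2,5,7,9}; {3,4,7,9}; {3,5,7,8}

4 distinct digits from 1–9 sum between 10 and 30.
Dropping sets that contain 6.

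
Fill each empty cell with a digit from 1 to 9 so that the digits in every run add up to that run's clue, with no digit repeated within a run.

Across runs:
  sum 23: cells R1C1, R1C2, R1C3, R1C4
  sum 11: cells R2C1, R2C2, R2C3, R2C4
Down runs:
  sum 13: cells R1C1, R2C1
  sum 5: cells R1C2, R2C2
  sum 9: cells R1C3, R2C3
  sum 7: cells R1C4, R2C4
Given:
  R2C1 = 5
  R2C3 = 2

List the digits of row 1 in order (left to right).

8 2 7 6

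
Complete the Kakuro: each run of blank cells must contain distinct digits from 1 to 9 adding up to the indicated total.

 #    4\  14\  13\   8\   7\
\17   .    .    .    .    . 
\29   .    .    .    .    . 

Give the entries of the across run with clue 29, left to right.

3 9 7 6 4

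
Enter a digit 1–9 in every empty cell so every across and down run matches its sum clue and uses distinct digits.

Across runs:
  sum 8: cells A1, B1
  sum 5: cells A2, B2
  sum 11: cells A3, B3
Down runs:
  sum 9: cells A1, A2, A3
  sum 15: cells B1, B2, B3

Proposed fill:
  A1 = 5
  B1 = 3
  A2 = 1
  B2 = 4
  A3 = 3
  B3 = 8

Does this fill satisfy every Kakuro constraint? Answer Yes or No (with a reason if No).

Across: 5+3=8; 1+4=5; 3+8=11. Down: 5+1+3=9; 3+4+8=15. No digit repeats within any run.

Yes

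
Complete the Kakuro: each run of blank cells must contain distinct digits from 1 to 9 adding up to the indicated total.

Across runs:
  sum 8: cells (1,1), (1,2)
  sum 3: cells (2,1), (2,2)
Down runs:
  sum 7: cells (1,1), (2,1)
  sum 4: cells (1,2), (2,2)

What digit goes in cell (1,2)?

3 in 2 cells must be {1,2}; 4 in 2 cells must be {1,3}.
The 3 across and the 4 down share only 1, so (2,2) = 1.
(1,2) = 4 − 1 = 3 completes the 4 down.
(2,1) = 3 − 1 = 2 completes the 3 across.
(1,1) = 8 − 3 = 5 completes the 8 across.

3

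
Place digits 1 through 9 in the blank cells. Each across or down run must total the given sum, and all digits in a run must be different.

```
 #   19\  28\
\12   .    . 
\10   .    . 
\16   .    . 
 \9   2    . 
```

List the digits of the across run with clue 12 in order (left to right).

4 8

16 in 2 cells must be {7,9}.
R4C2 = 9 − 2 = 7 completes the 9 across.
Given what's placed, R3C2 must be 9 to fit the 16 across and 28 down.
R3C1 = 16 − 9 = 7 completes the 16 across.
No cell is forced outright now. R1C1 can only be 4 or 9 (the digits allowed by both its 12 across and its 19 down). If R1C1 = 9: then R1C2 would have to be in {3} for the 12 across but in {4,8} for the 28 down — contradiction. So R1C1 = 4.
R1C2 = 12 − 4 = 8 completes the 12 across.
R2C1 = 19 − 13 = 6 completes the 19 down.
R2C2 = 10 − 6 = 4 completes the 10 across.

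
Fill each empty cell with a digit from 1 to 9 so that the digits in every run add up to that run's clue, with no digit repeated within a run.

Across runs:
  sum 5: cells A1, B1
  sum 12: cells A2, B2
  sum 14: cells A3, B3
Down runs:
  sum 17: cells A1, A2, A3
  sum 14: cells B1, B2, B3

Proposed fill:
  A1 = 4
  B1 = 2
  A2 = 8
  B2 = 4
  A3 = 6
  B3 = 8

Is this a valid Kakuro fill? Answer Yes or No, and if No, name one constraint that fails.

No — the across run A1–B1 sums to 6, not 5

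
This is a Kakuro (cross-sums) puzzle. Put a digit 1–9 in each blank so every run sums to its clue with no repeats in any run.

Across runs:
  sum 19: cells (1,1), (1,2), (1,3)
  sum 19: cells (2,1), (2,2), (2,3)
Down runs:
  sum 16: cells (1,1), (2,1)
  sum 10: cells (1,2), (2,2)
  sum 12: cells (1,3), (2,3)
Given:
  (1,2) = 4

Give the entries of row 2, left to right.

16 in 2 cells must be {7,9}.
(2,2) = 10 − 4 = 6 completes the 10 down.
Given what's placed, (2,1) must be 9 to fit the 19 across and 16 down.
(2,3) = 19 − 15 = 4 completes the 19 across.
(1,1) = 16 − 9 = 7 completes the 16 down.
(1,3) = 19 − 11 = 8 completes the 19 across.

9 6 4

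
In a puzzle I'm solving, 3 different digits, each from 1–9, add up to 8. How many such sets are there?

3 distinct digits from 1–9 sum between 6 and 24.
Enumerating: {1,2,5}, {1,3,4}.

2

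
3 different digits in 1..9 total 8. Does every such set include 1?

Yes

Every partition of 8 into 3 distinct digits includes 1: {1,2,5}, {1,3,4}.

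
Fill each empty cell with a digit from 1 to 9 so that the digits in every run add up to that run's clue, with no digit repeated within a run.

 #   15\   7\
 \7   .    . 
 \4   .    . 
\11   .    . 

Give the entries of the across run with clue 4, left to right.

4 in 2 cells must be {1,3}; 7 in 3 cells must be {1,2,4}.
The 4 across and the 7 down share only 1, so R2C2 = 1.
R2C1 = 4 − 1 = 3 completes the 4 across.
Nothing is forced directly, so branch on R1C1, whose candidates are 4 or 5. If R1C1 = 4: then R1C2 would have to be in {3} for the 7 across but in {2,4} for the 7 down — contradiction. So R1C1 = 5.
R1C2 = 7 − 5 = 2 completes the 7 across.
R3C1 = 15 − 8 = 7 completes the 15 down.
R3C2 = 11 − 7 = 4 completes the 11 across.

3, 1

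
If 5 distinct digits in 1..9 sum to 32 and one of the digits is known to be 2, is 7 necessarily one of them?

Yes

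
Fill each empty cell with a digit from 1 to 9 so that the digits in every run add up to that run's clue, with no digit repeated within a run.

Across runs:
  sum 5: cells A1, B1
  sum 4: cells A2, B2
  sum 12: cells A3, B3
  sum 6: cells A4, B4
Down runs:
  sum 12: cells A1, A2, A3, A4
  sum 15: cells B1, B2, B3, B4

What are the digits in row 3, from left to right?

5 7

4 in 2 cells must be {1,3}.
Nothing is forced directly, so branch on A2, whose candidates are 1 or 3. If A2 = 3: that forces B2 = 1, after which A3 would have to be in {3,4,5,7,8,9} for the 12 across but in {1,2,6} for the 12 down — contradiction. So A2 = 1.
B2 = 4 − 1 = 3 completes the 4 across.
Nothing is forced directly, so branch on A1, whose candidates are 2 or 3 or 4. If A1 = 2: then B1 would have to be in {3} for the 5 across but in {1,2,4,5,6,7,9} for the 15 down — contradiction. If A1 = 3: that forces B1 = 2, after which A3 would have to be in {3,4,5,7,8,9} for the 12 across but in {2,6} for the 12 down — contradiction. So A1 = 4.
B1 = 5 − 4 = 1 completes the 5 across.
A3 = 5: the only remaining digit allowed by both the 12 across and the 12 down.
B3 = 12 − 5 = 7 completes the 12 across.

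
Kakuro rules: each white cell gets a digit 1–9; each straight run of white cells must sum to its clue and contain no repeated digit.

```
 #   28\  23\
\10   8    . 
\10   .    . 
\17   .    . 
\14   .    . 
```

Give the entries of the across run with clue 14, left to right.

17 in 2 cells must be {8,9}.
R1C2 = 10 − 8 = 2 completes the 10 across.
Given what's placed, R3C1 must be 9 to fit the 17 across and 28 down.
R3C2 = 17 − 9 = 8 completes the 17 across.
Nothing is forced directly, so branch on R4C1, whose candidates are 5 or 6. If R4C1 = 6: then R2C1 would have to be in {1,2,3,4,6,7,8,9} for the 10 across but in {5} for the 28 down — contradiction. So R4C1 = 5.
R2C1 = 28 − 22 = 6 completes the 28 down.
R2C2 = 10 − 6 = 4 completes the 10 across.
R4C2 = 14 − 5 = 9 completes the 14 across.

5 9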